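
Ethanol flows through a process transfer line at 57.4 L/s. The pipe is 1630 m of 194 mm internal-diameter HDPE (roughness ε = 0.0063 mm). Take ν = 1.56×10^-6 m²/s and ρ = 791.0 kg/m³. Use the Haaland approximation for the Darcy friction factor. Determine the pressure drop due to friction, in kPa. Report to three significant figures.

Δp ≈ 190 kPa

V = 4Q/(πD²) = 4·0.0574/(π·0.194²) = 1.942 m/s
Re = VD/ν = 1.942·0.194/1.56×10^-6 = 2.41×10^5 → turbulent
ε/D = 0.0063/194 = 3.25×10^-5
Haaland: f = 0.01518
h_f = f(L/D)V²/(2g) = 0.01518·(1630/0.194)·1.942²/(2·9.81) = 24.52 m
Δp = ρg·h_f = 791.0·9.81·24.52 = 190.3 kPa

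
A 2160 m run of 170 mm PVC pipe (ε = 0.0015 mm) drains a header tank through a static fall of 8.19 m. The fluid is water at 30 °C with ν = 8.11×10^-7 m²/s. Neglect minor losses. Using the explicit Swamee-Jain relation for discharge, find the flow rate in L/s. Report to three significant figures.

Q ≈ 20.2 L/s

Swamee-Jain (Type II): Q = -0.965·√(gD⁵h_f/L)·ln[ε/(3.7D) + √(3.17ν²L/(gD³h_f))]
√(gD⁵h_f/L) = √(9.81·0.170⁵·8.19/2160) = 0.002298
ε/(3.7D) = 2.38×10^-6; √(3.17ν²L/(gD³h_f)) = 1.07×10^-4
Q = -0.965·0.002298·ln(1.092×10^-4) = 0.02023 m³/s
Check: V = 0.891 m/s, Re = 1.87×10^5, f = 0.01582, h_f = 8.14 m ≈ 8.19 m ✓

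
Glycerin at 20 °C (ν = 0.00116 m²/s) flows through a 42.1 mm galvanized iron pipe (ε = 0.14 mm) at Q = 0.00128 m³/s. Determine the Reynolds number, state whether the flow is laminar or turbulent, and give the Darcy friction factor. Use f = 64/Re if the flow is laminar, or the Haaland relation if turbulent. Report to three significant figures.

V = 4Q/(πD²) = 0.9195 m/s
Re = VD/ν = 0.9195·0.0421/0.00116 = 33.4
Re < 2300 → laminar → f = 64/Re = 1.918

Re ≈ 33.4; laminar; f = 64/Re ≈ 1.92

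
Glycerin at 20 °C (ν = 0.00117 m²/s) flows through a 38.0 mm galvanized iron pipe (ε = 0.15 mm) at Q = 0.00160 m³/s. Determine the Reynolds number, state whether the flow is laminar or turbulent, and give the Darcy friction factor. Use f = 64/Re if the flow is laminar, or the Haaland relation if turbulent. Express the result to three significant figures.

Re ≈ 45.8; laminar; f = 64/Re ≈ 1.40

V = 4Q/(πD²) = 1.411 m/s
Re = VD/ν = 1.411·0.0380/0.00117 = 45.8
Re < 2300 → laminar → f = 64/Re = 1.397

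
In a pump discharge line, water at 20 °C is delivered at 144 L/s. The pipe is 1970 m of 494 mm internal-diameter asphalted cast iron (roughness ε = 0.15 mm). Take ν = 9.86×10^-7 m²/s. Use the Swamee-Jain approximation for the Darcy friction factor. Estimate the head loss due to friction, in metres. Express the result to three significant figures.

V = 4Q/(πD²) = 4·0.144/(π·0.494²) = 0.7513 m/s
Re = VD/ν = 0.7513·0.494/9.86×10^-7 = 3.76×10^5 → turbulent
ε/D = 0.15/494 = 3.04×10^-4
Swamee-Jain: f = 0.01675
h_f = f(L/D)V²/(2g) = 0.01675·(1970/0.494)·0.7513²/(2·9.81) = 1.922 m

h_f ≈ 1.92 m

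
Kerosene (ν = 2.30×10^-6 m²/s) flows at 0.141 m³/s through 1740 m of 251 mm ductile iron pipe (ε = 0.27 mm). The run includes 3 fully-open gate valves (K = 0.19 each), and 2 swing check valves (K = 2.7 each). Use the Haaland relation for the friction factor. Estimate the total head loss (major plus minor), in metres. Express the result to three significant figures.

H_L ≈ 62.2 m

V = 4Q/(πD²) = 2.850 m/s; V²/2g = 0.4139 m
Re = 3.11×10^5, ε/D = 0.00108 → f = 0.02081 (Haaland)
Major: h_f = f(L/D)·V²/2g = 0.02081·6932·0.4139 = 59.71 m
Minor: ΣK = 5.97; h_m = ΣK·V²/2g = 2.471 m
Total H_L = 59.71 + 2.471 = 62.18 m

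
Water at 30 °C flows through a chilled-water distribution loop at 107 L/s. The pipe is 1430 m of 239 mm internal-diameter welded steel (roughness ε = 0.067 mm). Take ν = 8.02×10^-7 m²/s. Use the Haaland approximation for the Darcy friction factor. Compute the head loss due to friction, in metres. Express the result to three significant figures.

h_f ≈ 27.2 m

V = 4Q/(πD²) = 4·0.107/(π·0.239²) = 2.385 m/s
Re = VD/ν = 2.385·0.239/8.02×10^-7 = 7.11×10^5 → turbulent
ε/D = 0.067/239 = 2.80×10^-4
Haaland: f = 0.01566
h_f = f(L/D)V²/(2g) = 0.01566·(1430/0.239)·2.385²/(2·9.81) = 27.17 m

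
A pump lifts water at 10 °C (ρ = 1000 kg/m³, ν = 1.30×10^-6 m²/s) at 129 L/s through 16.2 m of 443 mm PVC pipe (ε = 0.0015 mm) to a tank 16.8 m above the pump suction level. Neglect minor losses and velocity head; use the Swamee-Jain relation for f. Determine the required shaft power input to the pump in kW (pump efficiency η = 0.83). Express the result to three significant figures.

P_shaft ≈ 25.6 kW

V = 4Q/(πD²) = 0.8369 m/s; Re = 2.85×10^5; ε/D = 3.39×10^-6; f = 0.01455
h_f = f(L/D)V²/2g = 0.01900 m
Total head H = z + h_f = 16.8 + 0.01900 = 16.82 m
P_hyd = ρgQH = 1000·9.81·0.129·16.82 = 21.28 kW
P_shaft = P_hyd/η = 21.28/0.83 = 25.64 kW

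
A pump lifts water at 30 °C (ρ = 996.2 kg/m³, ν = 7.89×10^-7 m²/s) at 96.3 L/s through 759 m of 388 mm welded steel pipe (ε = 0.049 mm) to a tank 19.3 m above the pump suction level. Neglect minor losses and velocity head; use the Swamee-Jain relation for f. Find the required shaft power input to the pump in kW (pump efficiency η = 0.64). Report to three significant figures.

V = 4Q/(πD²) = 0.8145 m/s; Re = 4.01×10^5; ε/D = 1.26×10^-4; f = 0.01513
h_f = f(L/D)V²/2g = 1.001 m
Total head H = z + h_f = 19.3 + 1.001 = 20.30 m
P_hyd = ρgQH = 996.2·9.81·0.0963·20.30 = 19.11 kW
P_shaft = P_hyd/η = 19.11/0.64 = 29.85 kW

P_shaft ≈ 29.9 kW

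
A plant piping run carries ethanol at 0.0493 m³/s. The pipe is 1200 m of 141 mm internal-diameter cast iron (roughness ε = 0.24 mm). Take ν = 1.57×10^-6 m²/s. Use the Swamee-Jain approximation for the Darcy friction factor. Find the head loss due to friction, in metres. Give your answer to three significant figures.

V = 4Q/(πD²) = 4·0.0493/(π·0.141²) = 3.157 m/s
Re = VD/ν = 3.157·0.141/1.57×10^-6 = 2.84×10^5 → turbulent
ε/D = 0.24/141 = 0.00170
Swamee-Jain: f = 0.02331
h_f = f(L/D)V²/(2g) = 0.02331·(1200/0.141)·3.157²/(2·9.81) = 100.8 m

h_f ≈ 101 m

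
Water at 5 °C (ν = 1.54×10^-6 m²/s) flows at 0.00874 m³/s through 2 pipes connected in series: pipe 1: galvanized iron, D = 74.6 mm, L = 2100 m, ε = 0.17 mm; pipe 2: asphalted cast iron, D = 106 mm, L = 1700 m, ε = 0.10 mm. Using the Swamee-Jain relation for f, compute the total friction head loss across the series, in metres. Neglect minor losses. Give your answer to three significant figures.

H ≈ 168 m

Pipe 1: V = 2.000 m/s, Re = 9.69×10^4, ε/D = 0.00228, f = 0.02609, h_1 = f(L/D)V²/2g = 149.7 m
Pipe 2: V = 0.9904 m/s, Re = 6.82×10^4, ε/D = 9.43×10^-4, f = 0.02308, h_2 = f(L/D)V²/2g = 18.50 m
Series → Q common, losses add: H = Σh = 168.2 m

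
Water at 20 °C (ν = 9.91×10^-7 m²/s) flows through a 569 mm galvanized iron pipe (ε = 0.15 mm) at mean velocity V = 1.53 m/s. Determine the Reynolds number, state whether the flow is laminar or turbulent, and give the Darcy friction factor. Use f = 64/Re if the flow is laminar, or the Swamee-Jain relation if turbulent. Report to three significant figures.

Re = VD/ν = 1.530·0.569/9.91×10^-7 = 8.78×10^5
Re > 4000 → turbulent; ε/D = 2.64×10^-4
Swamee-Jain: f = 0.01552

Re ≈ 8.78×10^5; turbulent; f ≈ 0.0155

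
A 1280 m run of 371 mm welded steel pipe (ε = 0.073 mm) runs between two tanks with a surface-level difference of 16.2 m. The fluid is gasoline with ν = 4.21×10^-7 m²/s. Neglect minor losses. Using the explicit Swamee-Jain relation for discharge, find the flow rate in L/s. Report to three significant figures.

Swamee-Jain (Type II): Q = -0.965·√(gD⁵h_f/L)·ln[ε/(3.7D) + √(3.17ν²L/(gD³h_f))]
√(gD⁵h_f/L) = √(9.81·0.371⁵·16.2/1280) = 0.02954
ε/(3.7D) = 5.32×10^-5; √(3.17ν²L/(gD³h_f)) = 9.41×10^-6
Q = -0.965·0.02954·ln(6.259×10^-5) = 0.2759 m³/s
Check: V = 2.55 m/s, Re = 2.25×10^6, f = 0.01422, h_f = 16.3 m ≈ 16.2 m ✓

Q ≈ 276 L/s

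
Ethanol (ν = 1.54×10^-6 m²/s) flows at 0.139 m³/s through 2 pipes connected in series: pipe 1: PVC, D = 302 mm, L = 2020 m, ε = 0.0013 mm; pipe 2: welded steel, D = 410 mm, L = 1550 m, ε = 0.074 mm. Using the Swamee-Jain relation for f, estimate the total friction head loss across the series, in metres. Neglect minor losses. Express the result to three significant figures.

Pipe 1: V = 1.940 m/s, Re = 3.81×10^5, ε/D = 4.30×10^-6, f = 0.01381, h_1 = f(L/D)V²/2g = 17.73 m
Pipe 2: V = 1.053 m/s, Re = 2.80×10^5, ε/D = 1.80×10^-4, f = 0.01628, h_2 = f(L/D)V²/2g = 3.477 m
Series → Q common, losses add: H = Σh = 21.21 m

H ≈ 21.2 m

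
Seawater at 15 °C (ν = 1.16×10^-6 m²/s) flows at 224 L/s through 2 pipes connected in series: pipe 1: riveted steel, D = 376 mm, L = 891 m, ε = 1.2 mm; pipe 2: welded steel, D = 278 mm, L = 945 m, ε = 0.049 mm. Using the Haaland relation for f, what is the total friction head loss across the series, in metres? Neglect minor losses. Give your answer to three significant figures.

H ≈ 47.3 m

Pipe 1: V = 2.017 m/s, Re = 6.54×10^5, ε/D = 0.00319, f = 0.02686, h_1 = f(L/D)V²/2g = 13.20 m
Pipe 2: V = 3.690 m/s, Re = 8.84×10^5, ε/D = 1.76×10^-4, f = 0.01443, h_2 = f(L/D)V²/2g = 34.05 m
Series → Q common, losses add: H = Σh = 47.26 m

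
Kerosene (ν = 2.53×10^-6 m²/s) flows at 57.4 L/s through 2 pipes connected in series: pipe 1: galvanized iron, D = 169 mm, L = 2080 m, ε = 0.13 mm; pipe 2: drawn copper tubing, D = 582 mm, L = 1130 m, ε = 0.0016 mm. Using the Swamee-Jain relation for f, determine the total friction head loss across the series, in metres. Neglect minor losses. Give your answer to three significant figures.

Pipe 1: V = 2.559 m/s, Re = 1.71×10^5, ε/D = 7.69×10^-4, f = 0.02047, h_1 = f(L/D)V²/2g = 84.07 m
Pipe 2: V = 0.2158 m/s, Re = 4.96×10^4, ε/D = 2.75×10^-6, f = 0.02081, h_2 = f(L/D)V²/2g = 0.09585 m
Series → Q common, losses add: H = Σh = 84.17 m

H ≈ 84.2 m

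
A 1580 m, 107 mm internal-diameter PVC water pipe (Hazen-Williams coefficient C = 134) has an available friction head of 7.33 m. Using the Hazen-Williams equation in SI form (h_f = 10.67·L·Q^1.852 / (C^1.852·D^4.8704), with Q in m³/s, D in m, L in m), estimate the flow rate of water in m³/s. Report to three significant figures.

Q ≈ 0.00575 m³/s

Rearranging: Q = [h_f·C^1.852·D^4.8704 / (10.67·L)]^(1/1.852)
Q = [7.33·134^1.852·0.107^4.8704 / (10.67·1580)]^0.540 = 0.005746 m³/s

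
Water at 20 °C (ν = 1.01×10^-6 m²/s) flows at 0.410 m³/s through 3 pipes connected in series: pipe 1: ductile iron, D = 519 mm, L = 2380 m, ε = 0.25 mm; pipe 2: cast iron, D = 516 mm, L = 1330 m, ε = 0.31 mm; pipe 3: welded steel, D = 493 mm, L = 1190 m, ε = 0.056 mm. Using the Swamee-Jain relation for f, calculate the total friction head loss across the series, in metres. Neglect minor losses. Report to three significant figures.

H ≈ 31.9 m

Pipe 1: V = 1.938 m/s, Re = 9.96×10^5, ε/D = 4.82×10^-4, f = 0.01718, h_1 = f(L/D)V²/2g = 15.08 m
Pipe 2: V = 1.961 m/s, Re = 1.00×10^6, ε/D = 6.01×10^-4, f = 0.01795, h_2 = f(L/D)V²/2g = 9.063 m
Pipe 3: V = 2.148 m/s, Re = 1.05×10^6, ε/D = 1.14×10^-4, f = 0.01365, h_3 = f(L/D)V²/2g = 7.749 m
Series → Q common, losses add: H = Σh = 31.89 m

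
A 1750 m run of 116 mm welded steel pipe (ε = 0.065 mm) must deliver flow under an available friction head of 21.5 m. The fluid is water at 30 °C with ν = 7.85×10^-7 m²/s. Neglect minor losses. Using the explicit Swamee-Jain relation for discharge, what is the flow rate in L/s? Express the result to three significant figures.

Swamee-Jain (Type II): Q = -0.965·√(gD⁵h_f/L)·ln[ε/(3.7D) + √(3.17ν²L/(gD³h_f))]
√(gD⁵h_f/L) = √(9.81·0.116⁵·21.5/1750) = 0.001591
ε/(3.7D) = 1.51×10^-4; √(3.17ν²L/(gD³h_f)) = 1.02×10^-4
Q = -0.965·0.001591·ln(2.533×10^-4) = 0.01271 m³/s
Check: V = 1.20 m/s, Re = 1.78×10^5, f = 0.01944, h_f = 21.6 m ≈ 21.5 m ✓

Q ≈ 12.7 L/s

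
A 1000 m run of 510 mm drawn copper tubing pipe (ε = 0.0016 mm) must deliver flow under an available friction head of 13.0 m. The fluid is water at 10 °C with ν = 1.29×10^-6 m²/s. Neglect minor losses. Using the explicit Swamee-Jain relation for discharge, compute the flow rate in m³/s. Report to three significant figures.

Q ≈ 0.698 m³/s

Swamee-Jain (Type II): Q = -0.965·√(gD⁵h_f/L)·ln[ε/(3.7D) + √(3.17ν²L/(gD³h_f))]
√(gD⁵h_f/L) = √(9.81·0.510⁵·13.0/1000) = 0.06633
ε/(3.7D) = 8.48×10^-7; √(3.17ν²L/(gD³h_f)) = 1.77×10^-5
Q = -0.965·0.06633·ln(1.851×10^-5) = 0.6976 m³/s
Check: V = 3.41 m/s, Re = 1.35×10^6, f = 0.01114, h_f = 13.0 m ≈ 13.0 m ✓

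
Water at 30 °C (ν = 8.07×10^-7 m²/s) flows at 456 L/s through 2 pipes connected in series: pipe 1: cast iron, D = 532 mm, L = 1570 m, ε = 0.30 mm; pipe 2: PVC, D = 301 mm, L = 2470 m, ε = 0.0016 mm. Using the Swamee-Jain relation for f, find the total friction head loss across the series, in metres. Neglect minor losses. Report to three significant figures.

Pipe 1: V = 2.051 m/s, Re = 1.35×10^6, ε/D = 5.64×10^-4, f = 0.01759, h_1 = f(L/D)V²/2g = 11.13 m
Pipe 2: V = 6.408 m/s, Re = 2.39×10^6, ε/D = 5.32×10^-6, f = 0.01030, h_2 = f(L/D)V²/2g = 177.0 m
Series → Q common, losses add: H = Σh = 188.1 m

H ≈ 188 m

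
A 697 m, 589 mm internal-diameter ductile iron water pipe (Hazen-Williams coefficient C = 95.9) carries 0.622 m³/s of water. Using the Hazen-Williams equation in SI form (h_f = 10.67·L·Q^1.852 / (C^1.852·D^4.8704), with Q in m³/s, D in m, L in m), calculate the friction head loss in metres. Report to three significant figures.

h_f = 10.67·697·0.622^1.852 / (95.9^1.852·0.589^4.8704) = 8.686 m

h_f ≈ 8.69 m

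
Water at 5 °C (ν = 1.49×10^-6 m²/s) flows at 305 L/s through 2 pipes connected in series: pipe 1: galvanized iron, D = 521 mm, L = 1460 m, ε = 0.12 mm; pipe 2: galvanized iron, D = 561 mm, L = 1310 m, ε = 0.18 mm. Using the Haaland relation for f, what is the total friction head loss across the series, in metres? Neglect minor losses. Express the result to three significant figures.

Pipe 1: V = 1.431 m/s, Re = 5.00×10^5, ε/D = 2.30×10^-4, f = 0.01557, h_1 = f(L/D)V²/2g = 4.550 m
Pipe 2: V = 1.234 m/s, Re = 4.65×10^5, ε/D = 3.21×10^-4, f = 0.01640, h_2 = f(L/D)V²/2g = 2.971 m
Series → Q common, losses add: H = Σh = 7.522 m

H ≈ 7.52 m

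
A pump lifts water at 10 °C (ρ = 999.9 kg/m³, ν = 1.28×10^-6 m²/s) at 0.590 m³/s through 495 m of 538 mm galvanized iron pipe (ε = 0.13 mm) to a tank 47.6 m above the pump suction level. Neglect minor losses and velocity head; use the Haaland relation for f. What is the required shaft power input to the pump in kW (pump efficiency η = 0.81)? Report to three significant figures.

P_shaft ≈ 374 kW

V = 4Q/(πD²) = 2.595 m/s; Re = 1.09×10^6; ε/D = 2.42×10^-4; f = 0.01499
h_f = f(L/D)V²/2g = 4.733 m
Total head H = z + h_f = 47.6 + 4.733 = 52.33 m
P_hyd = ρgQH = 999.9·9.81·0.590·52.33 = 302.9 kW
P_shaft = P_hyd/η = 302.9/0.81 = 373.9 kW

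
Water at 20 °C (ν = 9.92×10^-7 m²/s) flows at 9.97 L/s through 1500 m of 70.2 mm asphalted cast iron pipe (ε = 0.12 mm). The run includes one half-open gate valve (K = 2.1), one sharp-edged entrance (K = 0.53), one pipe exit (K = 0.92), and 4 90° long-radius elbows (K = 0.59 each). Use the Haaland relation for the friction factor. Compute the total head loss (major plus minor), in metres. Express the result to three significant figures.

H_L ≈ 172 m

V = 4Q/(πD²) = 2.576 m/s; V²/2g = 0.3382 m
Re = 1.82×10^5, ε/D = 0.00171 → f = 0.02347 (Haaland)
Major: h_f = f(L/D)·V²/2g = 0.02347·21368·0.3382 = 169.6 m
Minor: ΣK = 5.91; h_m = ΣK·V²/2g = 1.999 m
Total H_L = 169.6 + 1.999 = 171.6 m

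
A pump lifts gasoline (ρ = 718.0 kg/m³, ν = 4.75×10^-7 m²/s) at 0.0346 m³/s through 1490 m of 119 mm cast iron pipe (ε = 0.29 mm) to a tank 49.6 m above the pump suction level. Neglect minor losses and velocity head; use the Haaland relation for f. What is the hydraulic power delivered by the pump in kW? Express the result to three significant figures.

P_hyd ≈ 49.6 kW

V = 4Q/(πD²) = 3.111 m/s; Re = 7.79×10^5; ε/D = 0.00244; f = 0.02493
h_f = f(L/D)V²/2g = 154.0 m
Total head H = z + h_f = 49.6 + 154.0 = 203.6 m
P_hyd = ρgQH = 718.0·9.81·0.0346·203.6 = 49.62 kW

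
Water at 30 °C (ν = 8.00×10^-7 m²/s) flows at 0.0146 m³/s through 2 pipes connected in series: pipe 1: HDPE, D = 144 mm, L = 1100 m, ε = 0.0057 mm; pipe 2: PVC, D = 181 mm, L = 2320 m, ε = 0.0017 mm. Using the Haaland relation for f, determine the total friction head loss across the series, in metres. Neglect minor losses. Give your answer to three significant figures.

Pipe 1: V = 0.8965 m/s, Re = 1.61×10^5, ε/D = 3.96×10^-5, f = 0.01639, h_1 = f(L/D)V²/2g = 5.129 m
Pipe 2: V = 0.5674 m/s, Re = 1.28×10^5, ε/D = 9.39×10^-6, f = 0.01697, h_2 = f(L/D)V²/2g = 3.569 m
Series → Q common, losses add: H = Σh = 8.699 m

H ≈ 8.70 m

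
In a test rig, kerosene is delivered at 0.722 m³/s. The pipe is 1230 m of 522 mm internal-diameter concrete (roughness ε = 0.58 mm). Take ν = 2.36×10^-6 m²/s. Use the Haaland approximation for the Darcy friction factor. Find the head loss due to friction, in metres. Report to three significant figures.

h_f ≈ 28.0 m

V = 4Q/(πD²) = 4·0.722/(π·0.522²) = 3.374 m/s
Re = VD/ν = 3.374·0.522/2.36×10^-6 = 7.46×10^5 → turbulent
ε/D = 0.58/522 = 0.00111
Haaland: f = 0.02052
h_f = f(L/D)V²/(2g) = 0.02052·(1230/0.522)·3.374²/(2·9.81) = 28.05 m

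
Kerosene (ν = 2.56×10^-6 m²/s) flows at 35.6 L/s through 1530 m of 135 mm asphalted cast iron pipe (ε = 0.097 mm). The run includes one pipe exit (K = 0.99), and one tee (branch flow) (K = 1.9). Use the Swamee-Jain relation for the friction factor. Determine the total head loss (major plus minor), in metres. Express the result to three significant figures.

H_L ≈ 75.0 m

V = 4Q/(πD²) = 2.487 m/s; V²/2g = 0.3153 m
Re = 1.31×10^5, ε/D = 7.19×10^-4 → f = 0.02072 (Swamee-Jain)
Major: h_f = f(L/D)·V²/2g = 0.02072·11333·0.3153 = 74.05 m
Minor: ΣK = 2.89; h_m = ΣK·V²/2g = 0.9111 m
Total H_L = 74.05 + 0.9111 = 74.96 m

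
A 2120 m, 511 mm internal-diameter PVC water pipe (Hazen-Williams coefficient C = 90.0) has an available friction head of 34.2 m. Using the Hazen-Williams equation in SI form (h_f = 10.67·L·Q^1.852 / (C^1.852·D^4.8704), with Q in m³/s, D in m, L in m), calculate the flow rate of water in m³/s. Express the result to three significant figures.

Q ≈ 0.462 m³/s

Rearranging: Q = [h_f·C^1.852·D^4.8704 / (10.67·L)]^(1/1.852)
Q = [34.2·90.0^1.852·0.511^4.8704 / (10.67·2120)]^0.540 = 0.4619 m³/s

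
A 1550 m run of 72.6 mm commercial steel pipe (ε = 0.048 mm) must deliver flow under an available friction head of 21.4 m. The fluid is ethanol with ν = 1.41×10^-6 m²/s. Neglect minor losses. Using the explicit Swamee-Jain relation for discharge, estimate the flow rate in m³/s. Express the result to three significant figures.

Q ≈ 0.00381 m³/s

Swamee-Jain (Type II): Q = -0.965·√(gD⁵h_f/L)·ln[ε/(3.7D) + √(3.17ν²L/(gD³h_f))]
√(gD⁵h_f/L) = √(9.81·0.0726⁵·21.4/1550) = 5.227×10^-4
ε/(3.7D) = 1.79×10^-4; √(3.17ν²L/(gD³h_f)) = 3.49×10^-4
Q = -0.965·5.227×10^-4·ln(5.274×10^-4) = 0.003807 m³/s
Check: V = 0.920 m/s, Re = 4.73×10^4, f = 0.02335, h_f = 21.5 m ≈ 21.4 m ✓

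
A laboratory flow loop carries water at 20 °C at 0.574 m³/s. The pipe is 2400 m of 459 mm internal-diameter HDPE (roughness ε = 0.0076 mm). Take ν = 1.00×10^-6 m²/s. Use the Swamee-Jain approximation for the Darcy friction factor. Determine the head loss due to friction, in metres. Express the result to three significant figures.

h_f ≈ 36.1 m

V = 4Q/(πD²) = 4·0.574/(π·0.459²) = 3.469 m/s
Re = VD/ν = 3.469·0.459/1.00×10^-6 = 1.59×10^6 → turbulent
ε/D = 0.0076/459 = 1.66×10^-5
Swamee-Jain: f = 0.01127
h_f = f(L/D)V²/(2g) = 0.01127·(2400/0.459)·3.469²/(2·9.81) = 36.14 m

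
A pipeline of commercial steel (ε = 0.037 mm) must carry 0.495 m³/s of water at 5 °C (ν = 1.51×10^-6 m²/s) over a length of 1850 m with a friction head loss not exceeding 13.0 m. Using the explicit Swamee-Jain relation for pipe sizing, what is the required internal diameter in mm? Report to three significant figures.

Swamee-Jain (Type III): D = 0.66·[ε^1.25·(LQ²/(gh_f))^4.75 + ν·Q^9.4·(L/(gh_f))^5.2]^0.04
LQ²/(gh_f) = 3.554; L/(gh_f) = 14.51
Term 1 = ε^1.25·(…)^4.75 = 0.00119; Term 2 = ν·Q^9.4·(…)^5.2 = 0.00223
D = 0.66·(0.00119 + 0.00223)^0.04 = 0.5259 m = 526 mm
Check: V = 2.28 m/s, Re = 7.94×10^5, f = 0.01336, h_f = 12.4 m ≈ 13.0 m ✓

D ≈ 526 mm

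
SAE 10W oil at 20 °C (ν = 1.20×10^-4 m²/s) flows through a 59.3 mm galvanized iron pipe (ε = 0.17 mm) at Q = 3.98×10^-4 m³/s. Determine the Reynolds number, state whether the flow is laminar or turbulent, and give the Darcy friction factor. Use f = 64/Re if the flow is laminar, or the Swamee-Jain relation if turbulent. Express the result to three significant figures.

V = 4Q/(πD²) = 0.1441 m/s
Re = VD/ν = 0.1441·0.0593/1.20×10^-4 = 71.2
Re < 2300 → laminar → f = 64/Re = 0.8987

Re ≈ 71.2; laminar; f = 64/Re ≈ 0.899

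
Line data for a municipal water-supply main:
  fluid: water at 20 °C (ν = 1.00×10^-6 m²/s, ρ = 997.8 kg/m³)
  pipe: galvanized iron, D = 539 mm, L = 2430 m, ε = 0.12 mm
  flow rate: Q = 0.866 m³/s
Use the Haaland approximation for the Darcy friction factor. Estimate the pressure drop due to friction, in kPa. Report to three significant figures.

Δp ≈ 469 kPa

V = 4Q/(πD²) = 4·0.866/(π·0.539²) = 3.795 m/s
Re = VD/ν = 3.795·0.539/1.00×10^-6 = 2.05×10^6 → turbulent
ε/D = 0.12/539 = 2.23×10^-4
Haaland: f = 0.01447
h_f = f(L/D)V²/(2g) = 0.01447·(2430/0.539)·3.795²/(2·9.81) = 47.88 m
Δp = ρg·h_f = 997.8·9.81·47.88 = 468.7 kPa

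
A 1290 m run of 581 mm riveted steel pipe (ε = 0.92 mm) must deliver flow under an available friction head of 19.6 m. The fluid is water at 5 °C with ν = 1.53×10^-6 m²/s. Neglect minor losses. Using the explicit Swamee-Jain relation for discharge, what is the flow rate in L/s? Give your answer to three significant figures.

Q ≈ 740 L/s

Swamee-Jain (Type II): Q = -0.965·√(gD⁵h_f/L)·ln[ε/(3.7D) + √(3.17ν²L/(gD³h_f))]
√(gD⁵h_f/L) = √(9.81·0.581⁵·19.6/1290) = 0.09934
ε/(3.7D) = 4.28×10^-4; √(3.17ν²L/(gD³h_f)) = 1.59×10^-5
Q = -0.965·0.09934·ln(4.439×10^-4) = 0.7400 m³/s
Check: V = 2.79 m/s, Re = 1.06×10^6, f = 0.02231, h_f = 19.7 m ≈ 19.6 m ✓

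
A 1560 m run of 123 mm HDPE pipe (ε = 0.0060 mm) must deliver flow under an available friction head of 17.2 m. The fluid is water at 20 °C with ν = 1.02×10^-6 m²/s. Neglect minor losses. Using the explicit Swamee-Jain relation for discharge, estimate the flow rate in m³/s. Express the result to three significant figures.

Q ≈ 0.0149 m³/s

Swamee-Jain (Type II): Q = -0.965·√(gD⁵h_f/L)·ln[ε/(3.7D) + √(3.17ν²L/(gD³h_f))]
√(gD⁵h_f/L) = √(9.81·0.123⁵·17.2/1560) = 0.001745
ε/(3.7D) = 1.32×10^-5; √(3.17ν²L/(gD³h_f)) = 1.28×10^-4
Q = -0.965·0.001745·ln(1.412×10^-4) = 0.01493 m³/s
Check: V = 1.26 m/s, Re = 1.52×10^5, f = 0.01678, h_f = 17.1 m ≈ 17.2 m ✓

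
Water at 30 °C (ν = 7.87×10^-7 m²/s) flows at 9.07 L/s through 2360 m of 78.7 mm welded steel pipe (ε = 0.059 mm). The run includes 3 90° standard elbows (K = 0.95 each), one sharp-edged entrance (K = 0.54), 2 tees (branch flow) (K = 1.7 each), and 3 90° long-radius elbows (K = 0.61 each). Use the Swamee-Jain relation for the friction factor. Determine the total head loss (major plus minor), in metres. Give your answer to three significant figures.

H_L ≈ 109 m

V = 4Q/(πD²) = 1.865 m/s; V²/2g = 0.1772 m
Re = 1.86×10^5, ε/D = 7.50×10^-4 → f = 0.02025 (Swamee-Jain)
Major: h_f = f(L/D)·V²/2g = 0.02025·29987·0.1772 = 107.6 m
Minor: ΣK = 8.62; h_m = ΣK·V²/2g = 1.527 m
Total H_L = 107.6 + 1.527 = 109.1 m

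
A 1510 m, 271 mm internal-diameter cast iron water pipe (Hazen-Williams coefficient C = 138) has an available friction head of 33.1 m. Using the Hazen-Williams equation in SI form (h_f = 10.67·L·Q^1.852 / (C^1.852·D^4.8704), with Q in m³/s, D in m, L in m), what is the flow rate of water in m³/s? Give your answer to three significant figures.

Q ≈ 0.158 m³/s

Rearranging: Q = [h_f·C^1.852·D^4.8704 / (10.67·L)]^(1/1.852)
Q = [33.1·138^1.852·0.271^4.8704 / (10.67·1510)]^0.540 = 0.1576 m³/s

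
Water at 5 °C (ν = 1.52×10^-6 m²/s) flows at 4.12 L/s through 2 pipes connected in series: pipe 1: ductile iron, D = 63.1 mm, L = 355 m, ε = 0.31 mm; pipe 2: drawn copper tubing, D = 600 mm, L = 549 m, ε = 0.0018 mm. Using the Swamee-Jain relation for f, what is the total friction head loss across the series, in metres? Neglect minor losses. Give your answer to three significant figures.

Pipe 1: V = 1.317 m/s, Re = 5.47×10^4, ε/D = 0.00491, f = 0.03223, h_1 = f(L/D)V²/2g = 16.04 m
Pipe 2: V = 0.01457 m/s, Re = 5750, ε/D = 3.00×10^-6, f = 0.03629, h_2 = f(L/D)V²/2g = 3.593×10^-4 m
Series → Q common, losses add: H = Σh = 16.04 m

H ≈ 16.0 m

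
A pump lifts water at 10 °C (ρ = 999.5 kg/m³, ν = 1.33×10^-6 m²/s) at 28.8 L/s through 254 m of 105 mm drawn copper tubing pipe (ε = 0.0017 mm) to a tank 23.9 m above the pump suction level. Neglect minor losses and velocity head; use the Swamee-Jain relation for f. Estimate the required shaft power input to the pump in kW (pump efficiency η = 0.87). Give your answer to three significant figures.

P_shaft ≈ 14.4 kW

V = 4Q/(πD²) = 3.326 m/s; Re = 2.63×10^5; ε/D = 1.62×10^-5; f = 0.01491
h_f = f(L/D)V²/2g = 20.34 m
Total head H = z + h_f = 23.9 + 20.34 = 44.24 m
P_hyd = ρgQH = 999.5·9.81·0.0288·44.24 = 12.49 kW
P_shaft = P_hyd/η = 12.49/0.87 = 14.36 kW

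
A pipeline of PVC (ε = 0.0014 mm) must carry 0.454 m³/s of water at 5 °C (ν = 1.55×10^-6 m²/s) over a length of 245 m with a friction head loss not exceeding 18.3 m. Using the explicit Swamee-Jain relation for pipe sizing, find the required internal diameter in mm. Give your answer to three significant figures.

D ≈ 307 mm

Swamee-Jain (Type III): D = 0.66·[ε^1.25·(LQ²/(gh_f))^4.75 + ν·Q^9.4·(L/(gh_f))^5.2]^0.04
LQ²/(gh_f) = 0.2813; L/(gh_f) = 1.365
Term 1 = ε^1.25·(…)^4.75 = 1.16×10^-10; Term 2 = ν·Q^9.4·(…)^5.2 = 4.67×10^-9
D = 0.66·(1.16×10^-10 + 4.67×10^-9)^0.04 = 0.3067 m = 307 mm
Check: V = 6.14 m/s, Re = 1.22×10^6, f = 0.01136, h_f = 17.5 m ≈ 18.3 m ✓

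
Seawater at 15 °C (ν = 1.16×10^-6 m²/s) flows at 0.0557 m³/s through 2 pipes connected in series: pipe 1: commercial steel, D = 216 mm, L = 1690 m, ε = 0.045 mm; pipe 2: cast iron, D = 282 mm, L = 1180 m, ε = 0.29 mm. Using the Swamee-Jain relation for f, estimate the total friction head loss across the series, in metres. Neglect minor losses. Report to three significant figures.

H ≈ 18.8 m

Pipe 1: V = 1.520 m/s, Re = 2.83×10^5, ε/D = 2.08×10^-4, f = 0.01648, h_1 = f(L/D)V²/2g = 15.19 m
Pipe 2: V = 0.8918 m/s, Re = 2.17×10^5, ε/D = 0.00103, f = 0.02120, h_2 = f(L/D)V²/2g = 3.597 m
Series → Q common, losses add: H = Σh = 18.78 m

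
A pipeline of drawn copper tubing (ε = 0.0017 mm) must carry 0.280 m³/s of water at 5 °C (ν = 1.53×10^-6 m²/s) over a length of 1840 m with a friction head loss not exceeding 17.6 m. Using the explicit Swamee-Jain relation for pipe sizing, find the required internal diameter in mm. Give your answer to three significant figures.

D ≈ 392 mm

Swamee-Jain (Type III): D = 0.66·[ε^1.25·(LQ²/(gh_f))^4.75 + ν·Q^9.4·(L/(gh_f))^5.2]^0.04
LQ²/(gh_f) = 0.8355; L/(gh_f) = 10.66
Term 1 = ε^1.25·(…)^4.75 = 2.61×10^-8; Term 2 = ν·Q^9.4·(…)^5.2 = 2.15×10^-6
D = 0.66·(2.61×10^-8 + 2.15×10^-6)^0.04 = 0.3918 m = 392 mm
Check: V = 2.32 m/s, Re = 5.95×10^5, f = 0.01277, h_f = 16.5 m ≈ 17.6 m ✓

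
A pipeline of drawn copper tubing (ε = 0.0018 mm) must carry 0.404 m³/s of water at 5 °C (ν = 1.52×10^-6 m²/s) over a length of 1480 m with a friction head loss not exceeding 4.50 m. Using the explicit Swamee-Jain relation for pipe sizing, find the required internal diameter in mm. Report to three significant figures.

D ≈ 570 mm

Swamee-Jain (Type III): D = 0.66·[ε^1.25·(LQ²/(gh_f))^4.75 + ν·Q^9.4·(L/(gh_f))^5.2]^0.04
LQ²/(gh_f) = 5.472; L/(gh_f) = 33.53
Term 1 = ε^1.25·(…)^4.75 = 2.11×10^-4; Term 2 = ν·Q^9.4·(…)^5.2 = 0.0259
D = 0.66·(2.11×10^-4 + 0.0259)^0.04 = 0.5705 m = 570 mm
Check: V = 1.58 m/s, Re = 5.93×10^5, f = 0.01276, h_f = 4.21 m ≈ 4.50 m ✓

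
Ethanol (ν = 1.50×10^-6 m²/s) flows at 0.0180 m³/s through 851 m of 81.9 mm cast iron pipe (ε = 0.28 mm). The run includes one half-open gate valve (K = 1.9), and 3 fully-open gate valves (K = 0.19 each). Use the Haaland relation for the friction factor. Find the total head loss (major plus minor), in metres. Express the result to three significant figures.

H_L ≈ 173 m

V = 4Q/(πD²) = 3.417 m/s; V²/2g = 0.5950 m
Re = 1.87×10^5, ε/D = 0.00342 → f = 0.02780 (Haaland)
Major: h_f = f(L/D)·V²/2g = 0.02780·10391·0.5950 = 171.9 m
Minor: ΣK = 2.47; h_m = ΣK·V²/2g = 1.470 m
Total H_L = 171.9 + 1.470 = 173.3 m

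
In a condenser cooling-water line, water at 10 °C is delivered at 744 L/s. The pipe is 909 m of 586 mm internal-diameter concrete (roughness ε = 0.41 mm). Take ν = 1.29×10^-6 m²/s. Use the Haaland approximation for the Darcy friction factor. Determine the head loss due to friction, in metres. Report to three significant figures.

h_f ≈ 11.0 m

V = 4Q/(πD²) = 4·0.744/(π·0.586²) = 2.759 m/s
Re = VD/ν = 2.759·0.586/1.29×10^-6 = 1.25×10^6 → turbulent
ε/D = 0.41/586 = 7.00×10^-4
Haaland: f = 0.01835
h_f = f(L/D)V²/(2g) = 0.01835·(909/0.586)·2.759²/(2·9.81) = 11.04 m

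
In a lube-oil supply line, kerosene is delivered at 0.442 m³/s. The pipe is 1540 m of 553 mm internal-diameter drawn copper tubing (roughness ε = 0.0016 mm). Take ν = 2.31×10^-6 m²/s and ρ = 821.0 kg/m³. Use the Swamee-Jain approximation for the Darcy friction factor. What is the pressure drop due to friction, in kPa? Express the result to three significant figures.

V = 4Q/(πD²) = 4·0.442/(π·0.553²) = 1.840 m/s
Re = VD/ν = 1.840·0.553/2.31×10^-6 = 4.41×10^5 → turbulent
ε/D = 0.0016/553 = 2.89×10^-6
Swamee-Jain: f = 0.01344
h_f = f(L/D)V²/(2g) = 0.01344·(1540/0.553)·1.840²/(2·9.81) = 6.458 m
Δp = ρg·h_f = 821.0·9.81·6.458 = 52.01 kPa

Δp ≈ 52.0 kPa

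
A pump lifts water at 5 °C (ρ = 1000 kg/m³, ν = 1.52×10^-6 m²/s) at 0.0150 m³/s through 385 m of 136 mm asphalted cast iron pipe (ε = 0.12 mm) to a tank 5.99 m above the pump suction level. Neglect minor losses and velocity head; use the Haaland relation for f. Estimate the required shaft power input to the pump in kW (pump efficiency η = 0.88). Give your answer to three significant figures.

P_shaft ≈ 1.56 kW

V = 4Q/(πD²) = 1.033 m/s; Re = 9.24×10^4; ε/D = 8.82×10^-4; f = 0.02172
h_f = f(L/D)V²/2g = 3.341 m
Total head H = z + h_f = 5.99 + 3.341 = 9.331 m
P_hyd = ρgQH = 1000·9.81·0.0150·9.331 = 1.373 kW
P_shaft = P_hyd/η = 1.373/0.88 = 1.560 kW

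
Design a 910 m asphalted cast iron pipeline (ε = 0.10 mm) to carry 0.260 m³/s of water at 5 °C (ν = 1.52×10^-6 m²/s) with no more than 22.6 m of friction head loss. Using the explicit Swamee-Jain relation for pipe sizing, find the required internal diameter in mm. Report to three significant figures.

D ≈ 330 mm

Swamee-Jain (Type III): D = 0.66·[ε^1.25·(LQ²/(gh_f))^4.75 + ν·Q^9.4·(L/(gh_f))^5.2]^0.04
LQ²/(gh_f) = 0.2775; L/(gh_f) = 4.105
Term 1 = ε^1.25·(…)^4.75 = 2.27×10^-8; Term 2 = ν·Q^9.4·(…)^5.2 = 7.44×10^-9
D = 0.66·(2.27×10^-8 + 7.44×10^-9)^0.04 = 0.3301 m = 330 mm
Check: V = 3.04 m/s, Re = 6.60×10^5, f = 0.01611, h_f = 20.9 m ≈ 22.6 m ✓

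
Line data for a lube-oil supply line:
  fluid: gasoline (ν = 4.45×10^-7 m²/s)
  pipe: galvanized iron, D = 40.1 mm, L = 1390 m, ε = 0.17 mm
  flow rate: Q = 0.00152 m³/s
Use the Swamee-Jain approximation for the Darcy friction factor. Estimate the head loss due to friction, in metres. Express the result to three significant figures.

h_f ≈ 77.1 m

V = 4Q/(πD²) = 4·0.00152/(π·0.0401²) = 1.204 m/s
Re = VD/ν = 1.204·0.0401/4.45×10^-7 = 1.08×10^5 → turbulent
ε/D = 0.17/40.1 = 0.00424
Swamee-Jain: f = 0.03011
h_f = f(L/D)V²/(2g) = 0.03011·(1390/0.0401)·1.204²/(2·9.81) = 77.07 m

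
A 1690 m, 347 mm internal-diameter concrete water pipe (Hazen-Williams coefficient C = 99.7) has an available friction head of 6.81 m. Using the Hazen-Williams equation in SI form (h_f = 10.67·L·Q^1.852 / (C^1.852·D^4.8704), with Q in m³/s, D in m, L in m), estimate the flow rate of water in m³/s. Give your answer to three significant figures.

Rearranging: Q = [h_f·C^1.852·D^4.8704 / (10.67·L)]^(1/1.852)
Q = [6.81·99.7^1.852·0.347^4.8704 / (10.67·1690)]^0.540 = 0.08742 m³/s

Q ≈ 0.0874 m³/s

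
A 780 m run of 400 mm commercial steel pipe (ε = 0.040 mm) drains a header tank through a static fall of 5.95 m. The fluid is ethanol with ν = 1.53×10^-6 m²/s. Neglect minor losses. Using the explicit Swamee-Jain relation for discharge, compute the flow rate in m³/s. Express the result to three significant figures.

Q ≈ 0.257 m³/s

Swamee-Jain (Type II): Q = -0.965·√(gD⁵h_f/L)·ln[ε/(3.7D) + √(3.17ν²L/(gD³h_f))]
√(gD⁵h_f/L) = √(9.81·0.400⁵·5.95/780) = 0.02768
ε/(3.7D) = 2.70×10^-5; √(3.17ν²L/(gD³h_f)) = 3.94×10^-5
Q = -0.965·0.02768·ln(6.639×10^-5) = 0.2570 m³/s
Check: V = 2.04 m/s, Re = 5.35×10^5, f = 0.01436, h_f = 5.97 m ≈ 5.95 m ✓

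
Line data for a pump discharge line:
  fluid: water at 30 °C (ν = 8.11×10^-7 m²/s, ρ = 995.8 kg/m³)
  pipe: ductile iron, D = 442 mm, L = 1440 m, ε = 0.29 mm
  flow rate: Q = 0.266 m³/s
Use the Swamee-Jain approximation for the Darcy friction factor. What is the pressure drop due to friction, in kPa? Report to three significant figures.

Δp ≈ 89.2 kPa

V = 4Q/(πD²) = 4·0.266/(π·0.442²) = 1.734 m/s
Re = VD/ν = 1.734·0.442/8.11×10^-7 = 9.45×10^5 → turbulent
ε/D = 0.29/442 = 6.56×10^-4
Swamee-Jain: f = 0.01830
h_f = f(L/D)V²/(2g) = 0.01830·(1440/0.442)·1.734²/(2·9.81) = 9.133 m
Δp = ρg·h_f = 995.8·9.81·9.133 = 89.22 kPa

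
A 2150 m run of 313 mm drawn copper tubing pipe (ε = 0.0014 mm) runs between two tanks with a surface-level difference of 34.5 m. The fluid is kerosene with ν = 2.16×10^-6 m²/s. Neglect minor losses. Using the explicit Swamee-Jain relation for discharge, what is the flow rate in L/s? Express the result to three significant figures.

Q ≈ 205 L/s

Swamee-Jain (Type II): Q = -0.965·√(gD⁵h_f/L)·ln[ε/(3.7D) + √(3.17ν²L/(gD³h_f))]
√(gD⁵h_f/L) = √(9.81·0.313⁵·34.5/2150) = 0.02175
ε/(3.7D) = 1.21×10^-6; √(3.17ν²L/(gD³h_f)) = 5.54×10^-5
Q = -0.965·0.02175·ln(5.656×10^-5) = 0.2052 m³/s
Check: V = 2.67 m/s, Re = 3.87×10^5, f = 0.01378, h_f = 34.3 m ≈ 34.5 m ✓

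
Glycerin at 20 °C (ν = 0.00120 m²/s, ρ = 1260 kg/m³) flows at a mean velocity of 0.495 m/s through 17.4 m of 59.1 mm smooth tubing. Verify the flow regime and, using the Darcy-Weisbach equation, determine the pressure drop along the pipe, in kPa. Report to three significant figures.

Δp ≈ 119 kPa

Re = VD/ν = 0.495·0.05910/0.00120 = 24.4 → laminar (Re < 2300)
f = 64/Re = 2.625
h_f = f(L/D)V²/(2g) = 2.625·(17.4/0.05910)·0.495²/(2·9.81) = 9.653 m
Δp = ρg·h_f = 1260·9.81·9.653 = 119.3 kPa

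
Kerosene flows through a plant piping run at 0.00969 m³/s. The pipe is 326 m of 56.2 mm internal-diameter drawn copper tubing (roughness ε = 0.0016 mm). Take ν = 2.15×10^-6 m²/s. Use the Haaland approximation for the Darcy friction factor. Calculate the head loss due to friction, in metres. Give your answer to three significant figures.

h_f ≈ 80.6 m

V = 4Q/(πD²) = 4·0.00969/(π·0.0562²) = 3.906 m/s
Re = VD/ν = 3.906·0.0562/2.15×10^-6 = 1.02×10^5 → turbulent
ε/D = 0.0016/56.2 = 2.85×10^-5
Haaland: f = 0.01786
h_f = f(L/D)V²/(2g) = 0.01786·(326/0.0562)·3.906²/(2·9.81) = 80.58 m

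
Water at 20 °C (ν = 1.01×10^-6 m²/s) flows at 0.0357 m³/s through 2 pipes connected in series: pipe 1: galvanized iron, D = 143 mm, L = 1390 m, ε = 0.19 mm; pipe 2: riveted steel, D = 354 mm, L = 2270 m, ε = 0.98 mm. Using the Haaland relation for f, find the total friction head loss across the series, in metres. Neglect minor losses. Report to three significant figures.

Pipe 1: V = 2.223 m/s, Re = 3.15×10^5, ε/D = 0.00133, f = 0.02178, h_1 = f(L/D)V²/2g = 53.31 m
Pipe 2: V = 0.3627 m/s, Re = 1.27×10^5, ε/D = 0.00277, f = 0.02662, h_2 = f(L/D)V²/2g = 1.144 m
Series → Q common, losses add: H = Σh = 54.46 m

H ≈ 54.5 m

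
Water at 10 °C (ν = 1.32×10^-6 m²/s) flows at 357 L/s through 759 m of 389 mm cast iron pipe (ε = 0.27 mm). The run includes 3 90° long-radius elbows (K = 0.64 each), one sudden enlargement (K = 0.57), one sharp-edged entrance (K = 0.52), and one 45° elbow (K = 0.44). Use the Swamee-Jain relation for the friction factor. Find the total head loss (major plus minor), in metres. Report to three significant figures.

V = 4Q/(πD²) = 3.004 m/s; V²/2g = 0.4599 m
Re = 8.85×10^5, ε/D = 6.94×10^-4 → f = 0.01855 (Swamee-Jain)
Major: h_f = f(L/D)·V²/2g = 0.01855·1951·0.4599 = 16.64 m
Minor: ΣK = 3.45; h_m = ΣK·V²/2g = 1.587 m
Total H_L = 16.64 + 1.587 = 18.23 m

H_L ≈ 18.2 m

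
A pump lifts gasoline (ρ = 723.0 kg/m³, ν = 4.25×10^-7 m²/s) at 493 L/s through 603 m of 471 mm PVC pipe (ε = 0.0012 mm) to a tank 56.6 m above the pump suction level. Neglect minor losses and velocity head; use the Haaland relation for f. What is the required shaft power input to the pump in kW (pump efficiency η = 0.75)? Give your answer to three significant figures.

P_shaft ≈ 288 kW

V = 4Q/(πD²) = 2.830 m/s; Re = 3.14×10^6; ε/D = 2.55×10^-6; f = 0.009738
h_f = f(L/D)V²/2g = 5.087 m
Total head H = z + h_f = 56.6 + 5.087 = 61.69 m
P_hyd = ρgQH = 723.0·9.81·0.493·61.69 = 215.7 kW
P_shaft = P_hyd/η = 215.7/0.75 = 287.6 kW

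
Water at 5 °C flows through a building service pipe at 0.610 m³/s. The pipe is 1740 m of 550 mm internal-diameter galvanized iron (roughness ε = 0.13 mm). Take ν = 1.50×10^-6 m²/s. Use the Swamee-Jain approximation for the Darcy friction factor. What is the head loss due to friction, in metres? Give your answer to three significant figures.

V = 4Q/(πD²) = 4·0.610/(π·0.550²) = 2.568 m/s
Re = VD/ν = 2.568·0.550/1.50×10^-6 = 9.41×10^5 → turbulent
ε/D = 0.13/550 = 2.36×10^-4
Swamee-Jain: f = 0.01520
h_f = f(L/D)V²/(2g) = 0.01520·(1740/0.550)·2.568²/(2·9.81) = 16.16 m

h_f ≈ 16.2 m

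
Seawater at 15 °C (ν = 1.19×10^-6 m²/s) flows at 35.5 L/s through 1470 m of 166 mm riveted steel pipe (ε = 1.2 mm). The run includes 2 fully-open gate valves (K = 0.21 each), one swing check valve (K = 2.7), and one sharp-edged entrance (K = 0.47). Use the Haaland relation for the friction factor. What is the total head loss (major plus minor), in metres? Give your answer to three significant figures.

V = 4Q/(πD²) = 1.640 m/s; V²/2g = 0.1371 m
Re = 2.29×10^5, ε/D = 0.00723 → f = 0.03443 (Haaland)
Major: h_f = f(L/D)·V²/2g = 0.03443·8855·0.1371 = 41.81 m
Minor: ΣK = 3.59; h_m = ΣK·V²/2g = 0.4923 m
Total H_L = 41.81 + 0.4923 = 42.30 m

H_L ≈ 42.3 m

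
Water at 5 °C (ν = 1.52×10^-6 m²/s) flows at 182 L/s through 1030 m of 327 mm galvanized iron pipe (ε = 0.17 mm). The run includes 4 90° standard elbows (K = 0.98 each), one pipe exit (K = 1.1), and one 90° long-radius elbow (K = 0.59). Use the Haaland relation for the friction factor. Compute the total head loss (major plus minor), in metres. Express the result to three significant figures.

H_L ≈ 14.7 m

V = 4Q/(πD²) = 2.167 m/s; V²/2g = 0.2394 m
Re = 4.66×10^5, ε/D = 5.20×10^-4 → f = 0.01776 (Haaland)
Major: h_f = f(L/D)·V²/2g = 0.01776·3150·0.2394 = 13.39 m
Minor: ΣK = 5.61; h_m = ΣK·V²/2g = 1.343 m
Total H_L = 13.39 + 1.343 = 14.73 m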